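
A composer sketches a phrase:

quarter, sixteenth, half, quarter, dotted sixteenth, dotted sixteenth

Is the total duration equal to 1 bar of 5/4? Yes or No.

Yes

One bar of 5/4 = 40 thirty-second notes.
Working in thirty-second notes: quarter = 8; sixteenth = 2; half = 16; quarter = 8; dotted sixteenth = 3; dotted sixteenth = 3.
Sum: 8 + 2 + 16 + 8 + 3 + 3 = 40.
40 equals 40, so the answer is Yes.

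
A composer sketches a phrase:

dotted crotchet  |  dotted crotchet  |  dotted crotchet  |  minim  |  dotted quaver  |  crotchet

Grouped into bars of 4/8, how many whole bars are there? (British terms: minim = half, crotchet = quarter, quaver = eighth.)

4

One bar of 4/8 = 8 sixteenth notes.
Convert each value to sixteenth notes: dotted crotchet = 6; dotted crotchet = 6; dotted crotchet = 6; minim = 8; dotted quaver = 3; crotchet = 4.
Adding: 6 + 6 + 6 + 8 + 3 + 4 = 33.
33 ÷ 8 = 4 complete bars with 1 left over.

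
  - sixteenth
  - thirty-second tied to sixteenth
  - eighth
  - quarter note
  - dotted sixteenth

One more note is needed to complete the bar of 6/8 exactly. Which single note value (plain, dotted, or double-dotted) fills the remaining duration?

eighth note

The bar of 6/8 = 24 thirty-second notes.
In thirty-second notes: sixteenth = 2; thirty-second tied to sixteenth (thirty-second + sixteenth) = 3; eighth = 4; quarter note = 8; dotted sixteenth = 3.
Total: 2 + 3 + 4 + 8 + 3 = 20.
Remaining: 24 − 20 = 4 thirty-second notes, which is a eighth note.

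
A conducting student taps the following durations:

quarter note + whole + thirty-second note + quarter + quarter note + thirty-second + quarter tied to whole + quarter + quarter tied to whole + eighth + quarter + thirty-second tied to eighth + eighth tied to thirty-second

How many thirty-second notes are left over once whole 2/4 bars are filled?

One bar of 2/4 = 16 thirty-second notes.
In thirty-second notes: quarter note = 8; whole = 32; thirty-second note = 1; quarter = 8; quarter note = 8; thirty-second = 1; quarter tied to whole (quarter + whole) = 40; quarter = 8; quarter tied to whole (quarter + whole) = 40; eighth = 4; quarter = 8; thirty-second tied to eighth (thirty-second + eighth) = 5; eighth tied to thirty-second (eighth + thirty-second) = 5.
Altogether 8 + 32 + 1 + 8 + 8 + 1 + 40 + 8 + 40 + 4 + 8 + 5 + 5 = 168.
168 ÷ 16 = 10 complete bars with 8 thirty-second notes remaining.

8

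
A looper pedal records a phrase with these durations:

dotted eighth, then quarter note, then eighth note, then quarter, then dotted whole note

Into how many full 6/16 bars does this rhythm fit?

6

One bar of 6/16 = 6 sixteenth notes.
Each duration in sixteenth notes: dotted eighth = 3; quarter note = 4; eighth note = 2; quarter = 4; dotted whole note = 24.
Sum: 3 + 4 + 2 + 4 + 24 = 37.
37 ÷ 6 = 6 complete bars with 1 left over.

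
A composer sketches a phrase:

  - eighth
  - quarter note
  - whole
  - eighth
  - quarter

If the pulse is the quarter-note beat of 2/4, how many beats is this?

One quarter-note beat = 2 eighth notes.
In eighth notes: eighth = 1; quarter note = 2; whole = 8; eighth = 1; quarter = 2.
Adding: 1 + 2 + 8 + 1 + 2 = 14.
14 ÷ 2 = 7 beats.

7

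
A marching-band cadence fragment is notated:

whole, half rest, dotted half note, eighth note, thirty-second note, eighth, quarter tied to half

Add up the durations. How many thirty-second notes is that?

105

Convert each value to thirty-second notes: whole = 32; half rest = 16; dotted half note = 24; eighth note = 4; thirty-second note = 1; eighth = 4; quarter tied to half (quarter + half) = 24.
Total: 32 + 16 + 24 + 4 + 1 + 4 + 24 = 105 thirty-second notes.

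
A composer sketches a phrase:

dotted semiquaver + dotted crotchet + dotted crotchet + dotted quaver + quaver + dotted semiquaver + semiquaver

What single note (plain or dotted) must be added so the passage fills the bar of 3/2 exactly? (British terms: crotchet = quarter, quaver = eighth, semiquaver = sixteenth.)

dotted eighth note

The bar of 3/2 = 48 thirty-second notes.
Each duration in thirty-second notes: dotted semiquaver = 3; dotted crotchet = 12; dotted crotchet = 12; dotted quaver = 6; quaver = 4; dotted semiquaver = 3; semiquaver = 2.
Total: 3 + 12 + 12 + 6 + 4 + 3 + 2 = 42.
Remaining: 48 − 42 = 6 thirty-second notes, which is a dotted eighth note.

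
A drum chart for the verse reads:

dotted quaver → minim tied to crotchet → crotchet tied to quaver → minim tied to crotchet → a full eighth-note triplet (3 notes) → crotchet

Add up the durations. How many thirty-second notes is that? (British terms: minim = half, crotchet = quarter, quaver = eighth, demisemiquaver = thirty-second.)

Convert each value to thirty-second notes: dotted quaver = 6; minim tied to crotchet (minim + crotchet) = 24; crotchet tied to quaver (crotchet + quaver) = 12; minim tied to crotchet (minim + crotchet) = 24; a full eighth-note triplet (3 notes) (three triplet eighths span one quarter) = 8; crotchet = 8.
Total: 6 + 24 + 12 + 24 + 8 + 8 = 82 thirty-second notes.

82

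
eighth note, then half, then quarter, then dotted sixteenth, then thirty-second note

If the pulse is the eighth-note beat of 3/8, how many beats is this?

One eighth-note beat = 4 thirty-second notes.
Express everything in thirty-second notes: eighth note = 4; half = 16; quarter = 8; dotted sixteenth = 3; thirty-second note = 1.
Total: 4 + 16 + 8 + 3 + 1 = 32.
32 ÷ 4 = 8 beats.

8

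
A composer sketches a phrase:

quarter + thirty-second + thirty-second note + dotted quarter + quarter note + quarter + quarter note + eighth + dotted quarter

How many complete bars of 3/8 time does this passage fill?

5

One bar of 3/8 = 12 thirty-second notes.
Working in thirty-second notes: quarter = 8; thirty-second = 1; thirty-second note = 1; dotted quarter = 12; quarter note = 8; quarter = 8; quarter note = 8; eighth = 4; dotted quarter = 12.
Total: 8 + 1 + 1 + 12 + 8 + 8 + 8 + 4 + 12 = 62.
62 ÷ 12 = 5 complete bars with 2 left over.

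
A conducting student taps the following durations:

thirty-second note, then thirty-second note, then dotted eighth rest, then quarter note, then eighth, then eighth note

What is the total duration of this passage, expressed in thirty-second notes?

Express everything in thirty-second notes: thirty-second note = 1; thirty-second note = 1; dotted eighth rest = 6; quarter note = 8; eighth = 4; eighth note = 4.
Adding: 1 + 1 + 6 + 8 + 4 + 4 = 24 thirty-second notes.

24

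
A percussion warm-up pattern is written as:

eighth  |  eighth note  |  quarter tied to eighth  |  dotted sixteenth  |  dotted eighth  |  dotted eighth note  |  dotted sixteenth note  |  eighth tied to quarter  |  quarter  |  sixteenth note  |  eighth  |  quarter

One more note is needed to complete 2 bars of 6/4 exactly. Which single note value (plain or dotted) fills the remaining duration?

dotted half note

2 bars of 6/4 = 96 thirty-second notes.
Each duration in thirty-second notes: eighth = 4; eighth note = 4; quarter tied to eighth (quarter + eighth) = 12; dotted sixteenth = 3; dotted eighth = 6; dotted eighth note = 6; dotted sixteenth note = 3; eighth tied to quarter (eighth + quarter) = 12; quarter = 8; sixteenth note = 2; eighth = 4; quarter = 8.
Sum: 4 + 4 + 12 + 3 + 6 + 6 + 3 + 12 + 8 + 2 + 4 + 8 = 72.
Remaining: 96 − 72 = 24 thirty-second notes, which is a dotted half note.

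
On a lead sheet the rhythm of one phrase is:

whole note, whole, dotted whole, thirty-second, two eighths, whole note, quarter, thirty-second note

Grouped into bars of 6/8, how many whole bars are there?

One bar of 6/8 = 24 thirty-second notes.
Each duration in thirty-second notes: whole note = 32; whole = 32; dotted whole = 48; thirty-second = 1; eighth = 4; eighth = 4; whole note = 32; quarter = 8; thirty-second note = 1.
Sum: 32 + 32 + 48 + 1 + 4 + 4 + 32 + 8 + 1 = 162.
162 ÷ 24 = 6 complete bars with 18 left over.

6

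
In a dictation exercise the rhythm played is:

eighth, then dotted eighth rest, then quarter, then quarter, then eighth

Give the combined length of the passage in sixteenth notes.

Working in sixteenth notes: eighth = 2; dotted eighth rest = 3; quarter = 4; quarter = 4; eighth = 2.
Sum: 2 + 3 + 4 + 4 + 2 = 15 sixteenth notes.

15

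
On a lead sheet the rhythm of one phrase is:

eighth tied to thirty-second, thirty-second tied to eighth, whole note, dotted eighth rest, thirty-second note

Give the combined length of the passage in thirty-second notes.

49

In thirty-second notes: eighth tied to thirty-second (eighth + thirty-second) = 5; thirty-second tied to eighth (thirty-second + eighth) = 5; whole note = 32; dotted eighth rest = 6; thirty-second note = 1.
Altogether 5 + 5 + 32 + 6 + 1 = 49 thirty-second notes.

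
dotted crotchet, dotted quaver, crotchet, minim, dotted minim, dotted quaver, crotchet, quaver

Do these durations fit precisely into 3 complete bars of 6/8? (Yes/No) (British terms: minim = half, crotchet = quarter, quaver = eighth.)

No

One bar of 6/8 = 12 sixteenth notes, so 3 bars = 36.
Each duration in sixteenth notes: dotted crotchet = 6; dotted quaver = 3; crotchet = 4; minim = 8; dotted minim = 12; dotted quaver = 3; crotchet = 4; quaver = 2.
Altogether 6 + 3 + 4 + 8 + 12 + 3 + 4 + 2 = 42.
42 exceeds 36, so the answer is No.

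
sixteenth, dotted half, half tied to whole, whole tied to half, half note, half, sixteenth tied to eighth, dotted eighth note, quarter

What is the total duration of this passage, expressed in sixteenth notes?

Each duration in sixteenth notes: sixteenth = 1; dotted half = 12; half tied to whole (half + whole) = 24; whole tied to half (whole + half) = 24; half note = 8; half = 8; sixteenth tied to eighth (sixteenth + eighth) = 3; dotted eighth note = 3; quarter = 4.
Altogether 1 + 12 + 24 + 24 + 8 + 8 + 3 + 3 + 4 = 87 sixteenth notes.

87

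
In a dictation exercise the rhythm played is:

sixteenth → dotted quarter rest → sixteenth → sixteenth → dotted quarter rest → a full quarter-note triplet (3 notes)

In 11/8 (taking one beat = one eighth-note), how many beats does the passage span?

11.5

One eighth-note beat = 2 sixteenth notes.
Each duration in sixteenth notes: sixteenth = 1; dotted quarter rest = 6; sixteenth = 1; sixteenth = 1; dotted quarter rest = 6; a full quarter-note triplet (3 notes) (three triplet quarters span one half) = 8.
Total: 1 + 6 + 1 + 1 + 6 + 8 = 23.
23 ÷ 2 = 11.5 beats.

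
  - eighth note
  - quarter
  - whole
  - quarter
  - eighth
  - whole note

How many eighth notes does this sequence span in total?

22

Working in eighth notes: eighth note = 1; quarter = 2; whole = 8; quarter = 2; eighth = 1; whole note = 8.
Total: 1 + 2 + 8 + 2 + 1 + 8 = 22 eighth notes.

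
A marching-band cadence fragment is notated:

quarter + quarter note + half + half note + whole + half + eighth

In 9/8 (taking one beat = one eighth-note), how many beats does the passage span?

One eighth-note beat = 2 sixteenth notes.
Convert each value to sixteenth notes: quarter = 4; quarter note = 4; half = 8; half note = 8; whole = 16; half = 8; eighth = 2.
Sum: 4 + 4 + 8 + 8 + 16 + 8 + 2 = 50.
50 ÷ 2 = 25 beats.

25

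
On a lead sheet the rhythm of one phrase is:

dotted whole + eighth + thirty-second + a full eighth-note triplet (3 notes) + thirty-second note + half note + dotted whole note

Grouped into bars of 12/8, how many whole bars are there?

2

One bar of 12/8 = 48 thirty-second notes.
Express everything in thirty-second notes: dotted whole = 48; eighth = 4; thirty-second = 1; a full eighth-note triplet (3 notes) (three triplet eighths span one quarter) = 8; thirty-second note = 1; half note = 16; dotted whole note = 48.
Altogether 48 + 4 + 1 + 8 + 1 + 16 + 48 = 126.
126 ÷ 48 = 2 complete bars with 30 left over.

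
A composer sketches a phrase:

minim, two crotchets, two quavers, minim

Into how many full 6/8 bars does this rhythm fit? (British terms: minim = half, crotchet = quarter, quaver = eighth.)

2

One bar of 6/8 = 6 eighth notes.
Working in eighth notes: minim = 4; crotchet = 2; crotchet = 2; quaver = 1; quaver = 1; minim = 4.
Adding: 4 + 2 + 2 + 1 + 1 + 4 = 14.
14 ÷ 6 = 2 complete bars with 2 left over.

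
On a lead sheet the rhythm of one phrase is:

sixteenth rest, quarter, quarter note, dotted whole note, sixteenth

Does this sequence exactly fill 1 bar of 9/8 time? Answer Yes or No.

No

One bar of 9/8 = 18 sixteenth notes.
Each duration in sixteenth notes: sixteenth rest = 1; quarter = 4; quarter note = 4; dotted whole note = 24; sixteenth = 1.
Altogether 1 + 4 + 4 + 24 + 1 = 34.
34 exceeds 18, so the answer is No.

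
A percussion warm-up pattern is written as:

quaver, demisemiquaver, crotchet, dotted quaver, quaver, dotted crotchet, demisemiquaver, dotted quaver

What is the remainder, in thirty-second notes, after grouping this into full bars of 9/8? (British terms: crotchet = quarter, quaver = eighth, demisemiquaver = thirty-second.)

6

One bar of 9/8 = 36 thirty-second notes.
Convert each value to thirty-second notes: quaver = 4; demisemiquaver = 1; crotchet = 8; dotted quaver = 6; quaver = 4; dotted crotchet = 12; demisemiquaver = 1; dotted quaver = 6.
Adding: 4 + 1 + 8 + 6 + 4 + 12 + 1 + 6 = 42.
42 ÷ 36 = 1 complete bar with 6 thirty-second notes remaining.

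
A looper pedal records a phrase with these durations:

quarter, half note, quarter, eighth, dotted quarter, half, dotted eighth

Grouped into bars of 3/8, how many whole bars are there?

One bar of 3/8 = 6 sixteenth notes.
Convert each value to sixteenth notes: quarter = 4; half note = 8; quarter = 4; eighth = 2; dotted quarter = 6; half = 8; dotted eighth = 3.
Adding: 4 + 8 + 4 + 2 + 6 + 8 + 3 = 35.
35 ÷ 6 = 5 complete bars with 5 left over.

5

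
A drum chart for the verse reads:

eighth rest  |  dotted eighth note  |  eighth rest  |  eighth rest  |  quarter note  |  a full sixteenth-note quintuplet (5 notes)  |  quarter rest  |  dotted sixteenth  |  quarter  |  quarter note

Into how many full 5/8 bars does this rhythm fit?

One bar of 5/8 = 20 thirty-second notes.
Each duration in thirty-second notes: eighth rest = 4; dotted eighth note = 6; eighth rest = 4; eighth rest = 4; quarter note = 8; a full sixteenth-note quintuplet (5 notes) (five quintuplet sixteenths span one quarter) = 8; quarter rest = 8; dotted sixteenth = 3; quarter = 8; quarter note = 8.
Altogether 4 + 6 + 4 + 4 + 8 + 8 + 8 + 3 + 8 + 8 = 61.
61 ÷ 20 = 3 complete bars with 1 left over.

3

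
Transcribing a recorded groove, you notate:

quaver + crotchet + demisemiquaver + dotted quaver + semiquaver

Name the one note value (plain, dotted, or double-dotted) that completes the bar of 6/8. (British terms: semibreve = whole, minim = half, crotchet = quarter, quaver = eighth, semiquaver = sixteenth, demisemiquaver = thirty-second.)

The bar of 6/8 = 24 thirty-second notes.
Express everything in thirty-second notes: quaver = 4; crotchet = 8; demisemiquaver = 1; dotted quaver = 6; semiquaver = 2.
Total: 4 + 8 + 1 + 6 + 2 = 21.
Remaining: 24 − 21 = 3 thirty-second notes, which is a dotted sixteenth note.

dotted sixteenth note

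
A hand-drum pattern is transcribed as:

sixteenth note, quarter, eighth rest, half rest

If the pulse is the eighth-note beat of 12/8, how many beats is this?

7.5

One eighth-note beat = 2 sixteenth notes.
Convert each value to sixteenth notes: sixteenth note = 1; quarter = 4; eighth rest = 2; half rest = 8.
Adding: 1 + 4 + 2 + 8 = 15.
15 ÷ 2 = 7.5 beats.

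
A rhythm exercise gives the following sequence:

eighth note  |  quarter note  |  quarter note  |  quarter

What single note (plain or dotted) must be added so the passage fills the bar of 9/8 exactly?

quarter note

The bar of 9/8 = 9 eighth notes.
Express everything in eighth notes: eighth note = 1; quarter note = 2; quarter note = 2; quarter = 2.
Adding: 1 + 2 + 2 + 2 = 7.
Remaining: 9 − 7 = 2 eighth notes, which is a quarter note.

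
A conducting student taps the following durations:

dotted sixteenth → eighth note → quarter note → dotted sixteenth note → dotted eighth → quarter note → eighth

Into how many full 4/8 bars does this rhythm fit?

2

One bar of 4/8 = 16 thirty-second notes.
Express everything in thirty-second notes: dotted sixteenth = 3; eighth note = 4; quarter note = 8; dotted sixteenth note = 3; dotted eighth = 6; quarter note = 8; eighth = 4.
Adding: 3 + 4 + 8 + 3 + 6 + 8 + 4 = 36.
36 ÷ 16 = 2 complete bars with 4 left over.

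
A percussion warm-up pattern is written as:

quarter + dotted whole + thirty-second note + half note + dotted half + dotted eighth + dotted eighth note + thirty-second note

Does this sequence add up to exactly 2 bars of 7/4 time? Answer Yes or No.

One bar of 7/4 = 56 thirty-second notes, so 2 bars = 112.
Express everything in thirty-second notes: quarter = 8; dotted whole = 48; thirty-second note = 1; half note = 16; dotted half = 24; dotted eighth = 6; dotted eighth note = 6; thirty-second note = 1.
Sum: 8 + 48 + 1 + 16 + 24 + 6 + 6 + 1 = 110.
110 falls short of 112, so the answer is No.

No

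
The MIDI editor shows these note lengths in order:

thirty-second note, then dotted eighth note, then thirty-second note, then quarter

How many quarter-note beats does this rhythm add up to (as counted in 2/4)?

One quarter-note beat = 8 thirty-second notes.
In thirty-second notes: thirty-second note = 1; dotted eighth note = 6; thirty-second note = 1; quarter = 8.
Total: 1 + 6 + 1 + 8 = 16.
16 ÷ 8 = 2 beats.

2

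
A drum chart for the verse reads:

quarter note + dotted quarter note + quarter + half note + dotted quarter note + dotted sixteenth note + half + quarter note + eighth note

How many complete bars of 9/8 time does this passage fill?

One bar of 9/8 = 36 thirty-second notes.
Each duration in thirty-second notes: quarter note = 8; dotted quarter note = 12; quarter = 8; half note = 16; dotted quarter note = 12; dotted sixteenth note = 3; half = 16; quarter note = 8; eighth note = 4.
Adding: 8 + 12 + 8 + 16 + 12 + 3 + 16 + 8 + 4 = 87.
87 ÷ 36 = 2 complete bars with 15 left over.

2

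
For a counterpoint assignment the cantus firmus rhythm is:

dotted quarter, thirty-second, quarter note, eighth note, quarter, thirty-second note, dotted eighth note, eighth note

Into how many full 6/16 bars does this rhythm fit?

3

One bar of 6/16 = 12 thirty-second notes.
Express everything in thirty-second notes: dotted quarter = 12; thirty-second = 1; quarter note = 8; eighth note = 4; quarter = 8; thirty-second note = 1; dotted eighth note = 6; eighth note = 4.
Adding: 12 + 1 + 8 + 4 + 8 + 1 + 6 + 4 = 44.
44 ÷ 12 = 3 complete bars with 8 left over.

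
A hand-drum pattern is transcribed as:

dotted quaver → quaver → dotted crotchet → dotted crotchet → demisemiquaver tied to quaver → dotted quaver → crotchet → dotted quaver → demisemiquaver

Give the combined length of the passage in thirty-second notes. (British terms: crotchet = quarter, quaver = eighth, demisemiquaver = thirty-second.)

Express everything in thirty-second notes: dotted quaver = 6; quaver = 4; dotted crotchet = 12; dotted crotchet = 12; demisemiquaver tied to quaver (demisemiquaver + quaver) = 5; dotted quaver = 6; crotchet = 8; dotted quaver = 6; demisemiquaver = 1.
Adding: 6 + 4 + 12 + 12 + 5 + 6 + 8 + 6 + 1 = 60 thirty-second notes.

60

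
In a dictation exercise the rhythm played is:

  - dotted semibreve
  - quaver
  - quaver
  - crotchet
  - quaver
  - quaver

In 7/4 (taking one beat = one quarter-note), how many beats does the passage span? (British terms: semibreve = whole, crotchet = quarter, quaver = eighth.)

9

One quarter-note beat = 2 eighth notes.
Convert each value to eighth notes: dotted semibreve = 12; quaver = 1; quaver = 1; crotchet = 2; quaver = 1; quaver = 1.
Sum: 12 + 1 + 1 + 2 + 1 + 1 = 18.
18 ÷ 2 = 9 beats.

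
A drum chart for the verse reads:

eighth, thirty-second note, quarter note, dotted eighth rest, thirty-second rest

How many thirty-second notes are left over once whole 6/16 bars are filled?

One bar of 6/16 = 12 thirty-second notes.
Convert each value to thirty-second notes: eighth = 4; thirty-second note = 1; quarter note = 8; dotted eighth rest = 6; thirty-second rest = 1.
Adding: 4 + 1 + 8 + 6 + 1 = 20.
20 ÷ 12 = 1 complete bar with 8 thirty-second notes remaining.

8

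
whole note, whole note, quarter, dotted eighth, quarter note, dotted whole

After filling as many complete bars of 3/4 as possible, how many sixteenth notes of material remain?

One bar of 3/4 = 12 sixteenth notes.
Express everything in sixteenth notes: whole note = 16; whole note = 16; quarter = 4; dotted eighth = 3; quarter note = 4; dotted whole = 24.
Total: 16 + 16 + 4 + 3 + 4 + 24 = 67.
67 ÷ 12 = 5 complete bars with 7 sixteenth notes remaining.

7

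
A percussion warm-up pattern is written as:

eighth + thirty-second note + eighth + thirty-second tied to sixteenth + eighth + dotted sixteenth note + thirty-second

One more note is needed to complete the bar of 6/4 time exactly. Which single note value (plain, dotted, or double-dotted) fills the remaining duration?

double-dotted half note

The bar of 6/4 = 48 thirty-second notes.
Convert each value to thirty-second notes: eighth = 4; thirty-second note = 1; eighth = 4; thirty-second tied to sixteenth (thirty-second + sixteenth) = 3; eighth = 4; dotted sixteenth note = 3; thirty-second = 1.
Sum: 4 + 1 + 4 + 3 + 4 + 3 + 1 = 20.
Remaining: 48 − 20 = 28 thirty-second notes, which is a double-dotted half note.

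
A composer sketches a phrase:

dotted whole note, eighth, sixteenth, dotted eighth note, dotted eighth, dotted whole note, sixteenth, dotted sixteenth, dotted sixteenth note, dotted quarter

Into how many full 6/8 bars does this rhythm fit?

One bar of 6/8 = 24 thirty-second notes.
Each duration in thirty-second notes: dotted whole note = 48; eighth = 4; sixteenth = 2; dotted eighth note = 6; dotted eighth = 6; dotted whole note = 48; sixteenth = 2; dotted sixteenth = 3; dotted sixteenth note = 3; dotted quarter = 12.
Sum: 48 + 4 + 2 + 6 + 6 + 48 + 2 + 3 + 3 + 12 = 134.
134 ÷ 24 = 5 complete bars with 14 left over.

5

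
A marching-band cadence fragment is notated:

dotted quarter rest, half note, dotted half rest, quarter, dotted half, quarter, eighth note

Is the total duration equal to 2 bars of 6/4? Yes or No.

One bar of 6/4 = 12 eighth notes, so 2 bars = 24.
Convert each value to eighth notes: dotted quarter rest = 3; half note = 4; dotted half rest = 6; quarter = 2; dotted half = 6; quarter = 2; eighth note = 1.
Sum: 3 + 4 + 6 + 2 + 6 + 2 + 1 = 24.
24 equals 24, so the answer is Yes.

Yes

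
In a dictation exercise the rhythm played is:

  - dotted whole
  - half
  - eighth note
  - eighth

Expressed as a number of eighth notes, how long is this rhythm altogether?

Each duration in eighth notes: dotted whole = 12; half = 4; eighth note = 1; eighth = 1.
Total: 12 + 4 + 1 + 1 = 18 eighth notes.

18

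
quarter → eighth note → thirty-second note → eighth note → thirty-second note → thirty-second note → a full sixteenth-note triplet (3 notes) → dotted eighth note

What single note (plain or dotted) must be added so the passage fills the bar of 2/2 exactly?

The bar of 2/2 = 32 thirty-second notes.
Convert each value to thirty-second notes: quarter = 8; eighth note = 4; thirty-second note = 1; eighth note = 4; thirty-second note = 1; thirty-second note = 1; a full sixteenth-note triplet (3 notes) (three triplet sixteenths span one eighth) = 4; dotted eighth note = 6.
Total: 8 + 4 + 1 + 4 + 1 + 1 + 4 + 6 = 29.
Remaining: 32 − 29 = 3 thirty-second notes, which is a dotted sixteenth note.

dotted sixteenth note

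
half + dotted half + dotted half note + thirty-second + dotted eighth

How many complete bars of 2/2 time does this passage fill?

2

One bar of 2/2 = 32 thirty-second notes.
Convert each value to thirty-second notes: half = 16; dotted half = 24; dotted half note = 24; thirty-second = 1; dotted eighth = 6.
Adding: 16 + 24 + 24 + 1 + 6 = 71.
71 ÷ 32 = 2 complete bars with 7 left over.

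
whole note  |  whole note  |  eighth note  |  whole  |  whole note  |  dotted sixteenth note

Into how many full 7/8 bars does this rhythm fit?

One bar of 7/8 = 28 thirty-second notes.
Convert each value to thirty-second notes: whole note = 32; whole note = 32; eighth note = 4; whole = 32; whole note = 32; dotted sixteenth note = 3.
Total: 32 + 32 + 4 + 32 + 32 + 3 = 135.
135 ÷ 28 = 4 complete bars with 23 left over.

4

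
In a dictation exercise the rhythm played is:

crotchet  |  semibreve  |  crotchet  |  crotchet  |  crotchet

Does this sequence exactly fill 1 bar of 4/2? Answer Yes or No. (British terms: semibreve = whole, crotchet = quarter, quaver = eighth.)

Yes

One bar of 4/2 = 8 quarter notes.
Working in quarter notes: crotchet = 1; semibreve = 4; crotchet = 1; crotchet = 1; crotchet = 1.
Altogether 1 + 4 + 1 + 1 + 1 = 8.
8 equals 8, so the answer is Yes.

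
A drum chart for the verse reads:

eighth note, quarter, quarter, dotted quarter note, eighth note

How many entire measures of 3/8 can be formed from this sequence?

One bar of 3/8 = 3 eighth notes.
Working in eighth notes: eighth note = 1; quarter = 2; quarter = 2; dotted quarter note = 3; eighth note = 1.
Adding: 1 + 2 + 2 + 3 + 1 = 9.
9 ÷ 3 = 3 complete bars with 0 left over.

3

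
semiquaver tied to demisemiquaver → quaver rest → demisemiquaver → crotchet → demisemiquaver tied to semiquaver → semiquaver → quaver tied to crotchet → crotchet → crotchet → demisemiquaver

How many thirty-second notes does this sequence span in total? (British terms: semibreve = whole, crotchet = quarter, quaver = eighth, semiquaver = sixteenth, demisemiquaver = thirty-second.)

50

Express everything in thirty-second notes: semiquaver tied to demisemiquaver (semiquaver + demisemiquaver) = 3; quaver rest = 4; demisemiquaver = 1; crotchet = 8; demisemiquaver tied to semiquaver (demisemiquaver + semiquaver) = 3; semiquaver = 2; quaver tied to crotchet (quaver + crotchet) = 12; crotchet = 8; crotchet = 8; demisemiquaver = 1.
Altogether 3 + 4 + 1 + 8 + 3 + 2 + 12 + 8 + 8 + 1 = 50 thirty-second notes.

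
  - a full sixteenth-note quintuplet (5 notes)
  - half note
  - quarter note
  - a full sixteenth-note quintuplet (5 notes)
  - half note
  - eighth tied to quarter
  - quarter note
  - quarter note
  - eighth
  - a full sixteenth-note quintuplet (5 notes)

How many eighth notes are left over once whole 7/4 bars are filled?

10

One bar of 7/4 = 14 eighth notes.
Convert each value to eighth notes: a full sixteenth-note quintuplet (5 notes) (five quintuplet sixteenths span one quarter) = 2; half note = 4; quarter note = 2; a full sixteenth-note quintuplet (5 notes) (five quintuplet sixteenths span one quarter) = 2; half note = 4; eighth tied to quarter (eighth + quarter) = 3; quarter note = 2; quarter note = 2; eighth = 1; a full sixteenth-note quintuplet (5 notes) (five quintuplet sixteenths span one quarter) = 2.
Total: 2 + 4 + 2 + 2 + 4 + 3 + 2 + 2 + 1 + 2 = 24.
24 ÷ 14 = 1 complete bar with 10 eighth notes remaining.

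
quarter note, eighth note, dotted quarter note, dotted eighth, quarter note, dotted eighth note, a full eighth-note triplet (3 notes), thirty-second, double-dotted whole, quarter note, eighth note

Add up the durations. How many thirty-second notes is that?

In thirty-second notes: quarter note = 8; eighth note = 4; dotted quarter note = 12; dotted eighth = 6; quarter note = 8; dotted eighth note = 6; a full eighth-note triplet (3 notes) (three triplet eighths span one quarter) = 8; thirty-second = 1; double-dotted whole = 56; quarter note = 8; eighth note = 4.
Altogether 8 + 4 + 12 + 6 + 8 + 6 + 8 + 1 + 56 + 8 + 4 = 121 thirty-second notes.

121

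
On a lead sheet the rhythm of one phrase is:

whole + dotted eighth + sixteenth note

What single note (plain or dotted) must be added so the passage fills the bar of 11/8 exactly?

The bar of 11/8 = 22 sixteenth notes.
Working in sixteenth notes: whole = 16; dotted eighth = 3; sixteenth note = 1.
Altogether 16 + 3 + 1 = 20.
Remaining: 22 − 20 = 2 sixteenth notes, which is a eighth note.

eighth note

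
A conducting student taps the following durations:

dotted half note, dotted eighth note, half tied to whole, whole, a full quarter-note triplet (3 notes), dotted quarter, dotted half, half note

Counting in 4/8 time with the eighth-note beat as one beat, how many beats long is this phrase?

44.5

One eighth-note beat = 2 sixteenth notes.
Working in sixteenth notes: dotted half note = 12; dotted eighth note = 3; half tied to whole (half + whole) = 24; whole = 16; a full quarter-note triplet (3 notes) (three triplet quarters span one half) = 8; dotted quarter = 6; dotted half = 12; half note = 8.
Total: 12 + 3 + 24 + 16 + 8 + 6 + 12 + 8 = 89.
89 ÷ 2 = 44.5 beats.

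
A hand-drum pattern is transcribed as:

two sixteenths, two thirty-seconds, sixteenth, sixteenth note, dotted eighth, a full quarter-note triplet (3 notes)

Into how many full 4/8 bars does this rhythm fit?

One bar of 4/8 = 16 thirty-second notes.
In thirty-second notes: sixteenth = 2; sixteenth = 2; thirty-second = 1; thirty-second = 1; sixteenth = 2; sixteenth note = 2; dotted eighth = 6; a full quarter-note triplet (3 notes) (three triplet quarters span one half) = 16.
Adding: 2 + 2 + 1 + 1 + 2 + 2 + 6 + 16 = 32.
32 ÷ 16 = 2 complete bars with 0 left over.

2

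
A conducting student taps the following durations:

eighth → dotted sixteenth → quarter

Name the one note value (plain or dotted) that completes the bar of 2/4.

The bar of 2/4 = 16 thirty-second notes.
Express everything in thirty-second notes: eighth = 4; dotted sixteenth = 3; quarter = 8.
Altogether 4 + 3 + 8 = 15.
Remaining: 16 − 15 = 1 thirty-second note, which is a thirty-second note.

thirty-second note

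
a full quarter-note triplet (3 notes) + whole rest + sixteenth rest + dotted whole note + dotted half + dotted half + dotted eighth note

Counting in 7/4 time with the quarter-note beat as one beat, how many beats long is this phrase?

One quarter-note beat = 4 sixteenth notes.
Each duration in sixteenth notes: a full quarter-note triplet (3 notes) (three triplet quarters span one half) = 8; whole rest = 16; sixteenth rest = 1; dotted whole note = 24; dotted half = 12; dotted half = 12; dotted eighth note = 3.
Altogether 8 + 16 + 1 + 24 + 12 + 12 + 3 = 76.
76 ÷ 4 = 19 beats.

19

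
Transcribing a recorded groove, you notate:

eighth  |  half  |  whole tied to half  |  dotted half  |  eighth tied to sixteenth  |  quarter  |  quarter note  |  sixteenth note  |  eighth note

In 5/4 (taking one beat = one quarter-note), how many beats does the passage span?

One quarter-note beat = 4 sixteenth notes.
Express everything in sixteenth notes: eighth = 2; half = 8; whole tied to half (whole + half) = 24; dotted half = 12; eighth tied to sixteenth (eighth + sixteenth) = 3; quarter = 4; quarter note = 4; sixteenth note = 1; eighth note = 2.
Altogether 2 + 8 + 24 + 12 + 3 + 4 + 4 + 1 + 2 = 60.
60 ÷ 4 = 15 beats.

15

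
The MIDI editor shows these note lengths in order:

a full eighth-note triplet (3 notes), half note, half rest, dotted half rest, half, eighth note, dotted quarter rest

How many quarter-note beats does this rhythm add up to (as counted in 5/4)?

12

One quarter-note beat = 2 eighth notes.
In eighth notes: a full eighth-note triplet (3 notes) (three triplet eighths span one quarter) = 2; half note = 4; half rest = 4; dotted half rest = 6; half = 4; eighth note = 1; dotted quarter rest = 3.
Sum: 2 + 4 + 4 + 6 + 4 + 1 + 3 = 24.
24 ÷ 2 = 12 beats.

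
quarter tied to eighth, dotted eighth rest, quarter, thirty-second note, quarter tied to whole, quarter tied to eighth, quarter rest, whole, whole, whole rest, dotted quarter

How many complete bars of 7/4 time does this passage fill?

One bar of 7/4 = 56 thirty-second notes.
In thirty-second notes: quarter tied to eighth (quarter + eighth) = 12; dotted eighth rest = 6; quarter = 8; thirty-second note = 1; quarter tied to whole (quarter + whole) = 40; quarter tied to eighth (quarter + eighth) = 12; quarter rest = 8; whole = 32; whole = 32; whole rest = 32; dotted quarter = 12.
Adding: 12 + 6 + 8 + 1 + 40 + 12 + 8 + 32 + 32 + 32 + 12 = 195.
195 ÷ 56 = 3 complete bars with 27 left over.

3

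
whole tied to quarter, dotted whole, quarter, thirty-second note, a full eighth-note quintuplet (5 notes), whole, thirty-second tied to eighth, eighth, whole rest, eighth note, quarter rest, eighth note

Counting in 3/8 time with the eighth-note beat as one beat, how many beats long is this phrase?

One eighth-note beat = 4 thirty-second notes.
In thirty-second notes: whole tied to quarter (whole + quarter) = 40; dotted whole = 48; quarter = 8; thirty-second note = 1; a full eighth-note quintuplet (5 notes) (five quintuplet eighths span one half) = 16; whole = 32; thirty-second tied to eighth (thirty-second + eighth) = 5; eighth = 4; whole rest = 32; eighth note = 4; quarter rest = 8; eighth note = 4.
Altogether 40 + 48 + 8 + 1 + 16 + 32 + 5 + 4 + 32 + 4 + 8 + 4 = 202.
202 ÷ 4 = 50.5 beats.

50.5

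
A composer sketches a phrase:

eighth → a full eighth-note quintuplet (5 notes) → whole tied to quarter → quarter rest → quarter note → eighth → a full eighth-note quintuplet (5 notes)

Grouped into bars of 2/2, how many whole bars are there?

3

One bar of 2/2 = 8 eighth notes.
In eighth notes: eighth = 1; a full eighth-note quintuplet (5 notes) (five quintuplet eighths span one half) = 4; whole tied to quarter (whole + quarter) = 10; quarter rest = 2; quarter note = 2; eighth = 1; a full eighth-note quintuplet (5 notes) (five quintuplet eighths span one half) = 4.
Altogether 1 + 4 + 10 + 2 + 2 + 1 + 4 = 24.
24 ÷ 8 = 3 complete bars with 0 left over.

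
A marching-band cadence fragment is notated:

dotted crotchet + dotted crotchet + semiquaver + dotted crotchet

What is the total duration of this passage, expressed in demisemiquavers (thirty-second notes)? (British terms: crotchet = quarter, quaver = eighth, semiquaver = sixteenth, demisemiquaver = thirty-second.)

Each duration in thirty-second notes: dotted crotchet = 12; dotted crotchet = 12; semiquaver = 2; dotted crotchet = 12.
Altogether 12 + 12 + 2 + 12 = 38 thirty-second notes.

38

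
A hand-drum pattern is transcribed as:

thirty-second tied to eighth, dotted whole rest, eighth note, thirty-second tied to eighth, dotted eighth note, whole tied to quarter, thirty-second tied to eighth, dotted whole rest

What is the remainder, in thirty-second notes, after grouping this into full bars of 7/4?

One bar of 7/4 = 56 thirty-second notes.
Convert each value to thirty-second notes: thirty-second tied to eighth (thirty-second + eighth) = 5; dotted whole rest = 48; eighth note = 4; thirty-second tied to eighth (thirty-second + eighth) = 5; dotted eighth note = 6; whole tied to quarter (whole + quarter) = 40; thirty-second tied to eighth (thirty-second + eighth) = 5; dotted whole rest = 48.
Adding: 5 + 48 + 4 + 5 + 6 + 40 + 5 + 48 = 161.
161 ÷ 56 = 2 complete bars with 49 thirty-second notes remaining.

49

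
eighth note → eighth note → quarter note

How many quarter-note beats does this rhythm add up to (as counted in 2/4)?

2

One quarter-note beat = 2 eighth notes.
Each duration in eighth notes: eighth note = 1; eighth note = 1; quarter note = 2.
Sum: 1 + 1 + 2 = 4.
4 ÷ 2 = 2 beats.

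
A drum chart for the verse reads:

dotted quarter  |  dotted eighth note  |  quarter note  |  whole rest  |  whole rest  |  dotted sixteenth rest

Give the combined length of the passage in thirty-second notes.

93

Express everything in thirty-second notes: dotted quarter = 12; dotted eighth note = 6; quarter note = 8; whole rest = 32; whole rest = 32; dotted sixteenth rest = 3.
Sum: 12 + 6 + 8 + 32 + 32 + 3 = 93 thirty-second notes.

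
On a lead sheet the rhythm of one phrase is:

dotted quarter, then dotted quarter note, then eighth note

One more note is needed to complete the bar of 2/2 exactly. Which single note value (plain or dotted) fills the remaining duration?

eighth note

The bar of 2/2 = 8 eighth notes.
Express everything in eighth notes: dotted quarter = 3; dotted quarter note = 3; eighth note = 1.
Sum: 3 + 3 + 1 = 7.
Remaining: 8 − 7 = 1 eighth note, which is a eighth note.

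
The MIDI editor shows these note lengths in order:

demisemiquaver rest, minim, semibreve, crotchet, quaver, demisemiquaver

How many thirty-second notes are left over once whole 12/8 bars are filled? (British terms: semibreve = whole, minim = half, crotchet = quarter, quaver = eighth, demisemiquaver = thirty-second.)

14

One bar of 12/8 = 48 thirty-second notes.
Each duration in thirty-second notes: demisemiquaver rest = 1; minim = 16; semibreve = 32; crotchet = 8; quaver = 4; demisemiquaver = 1.
Altogether 1 + 16 + 32 + 8 + 4 + 1 = 62.
62 ÷ 48 = 1 complete bar with 14 thirty-second notes remaining.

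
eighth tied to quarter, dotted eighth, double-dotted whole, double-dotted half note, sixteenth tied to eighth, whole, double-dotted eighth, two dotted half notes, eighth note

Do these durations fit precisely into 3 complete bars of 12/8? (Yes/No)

One bar of 12/8 = 48 thirty-second notes, so 3 bars = 144.
Convert each value to thirty-second notes: eighth tied to quarter (eighth + quarter) = 12; dotted eighth = 6; double-dotted whole = 56; double-dotted half note = 28; sixteenth tied to eighth (sixteenth + eighth) = 6; whole = 32; double-dotted eighth = 7; dotted half note = 24; dotted half note = 24; eighth note = 4.
Sum: 12 + 6 + 56 + 28 + 6 + 32 + 7 + 24 + 24 + 4 = 199.
199 exceeds 144, so the answer is No.

No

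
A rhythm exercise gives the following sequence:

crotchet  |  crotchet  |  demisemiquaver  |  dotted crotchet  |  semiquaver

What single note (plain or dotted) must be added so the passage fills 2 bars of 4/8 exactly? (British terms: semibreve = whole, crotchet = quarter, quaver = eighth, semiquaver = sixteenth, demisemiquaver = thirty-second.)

2 bars of 4/8 = 32 thirty-second notes.
Each duration in thirty-second notes: crotchet = 8; crotchet = 8; demisemiquaver = 1; dotted crotchet = 12; semiquaver = 2.
Adding: 8 + 8 + 1 + 12 + 2 = 31.
Remaining: 32 − 31 = 1 thirty-second note, which is a thirty-second note.

thirty-second note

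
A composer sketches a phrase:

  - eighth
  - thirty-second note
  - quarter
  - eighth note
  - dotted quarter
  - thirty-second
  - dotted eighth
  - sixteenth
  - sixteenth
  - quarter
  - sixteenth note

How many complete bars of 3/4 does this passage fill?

One bar of 3/4 = 24 thirty-second notes.
Each duration in thirty-second notes: eighth = 4; thirty-second note = 1; quarter = 8; eighth note = 4; dotted quarter = 12; thirty-second = 1; dotted eighth = 6; sixteenth = 2; sixteenth = 2; quarter = 8; sixteenth note = 2.
Total: 4 + 1 + 8 + 4 + 12 + 1 + 6 + 2 + 2 + 8 + 2 = 50.
50 ÷ 24 = 2 complete bars with 2 left over.

2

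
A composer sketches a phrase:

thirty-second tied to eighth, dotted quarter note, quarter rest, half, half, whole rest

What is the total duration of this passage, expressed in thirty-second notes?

Working in thirty-second notes: thirty-second tied to eighth (thirty-second + eighth) = 5; dotted quarter note = 12; quarter rest = 8; half = 16; half = 16; whole rest = 32.
Altogether 5 + 12 + 8 + 16 + 16 + 32 = 89 thirty-second notes.

89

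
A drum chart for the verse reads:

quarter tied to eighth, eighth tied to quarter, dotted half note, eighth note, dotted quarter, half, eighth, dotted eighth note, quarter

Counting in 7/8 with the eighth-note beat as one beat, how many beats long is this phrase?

24.5

One eighth-note beat = 2 sixteenth notes.
Express everything in sixteenth notes: quarter tied to eighth (quarter + eighth) = 6; eighth tied to quarter (eighth + quarter) = 6; dotted half note = 12; eighth note = 2; dotted quarter = 6; half = 8; eighth = 2; dotted eighth note = 3; quarter = 4.
Total: 6 + 6 + 12 + 2 + 6 + 8 + 2 + 3 + 4 = 49.
49 ÷ 2 = 24.5 beats.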